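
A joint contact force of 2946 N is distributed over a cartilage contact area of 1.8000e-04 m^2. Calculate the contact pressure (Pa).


P = F / A
P = 2946 / 1.8000e-04
P = 1.6367e+07


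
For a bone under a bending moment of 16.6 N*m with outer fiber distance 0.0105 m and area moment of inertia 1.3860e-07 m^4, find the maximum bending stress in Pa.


sigma = M * c / I
sigma = 16.6 * 0.0105 / 1.3860e-07
M * c = 0.1743
sigma = 1.2576e+06


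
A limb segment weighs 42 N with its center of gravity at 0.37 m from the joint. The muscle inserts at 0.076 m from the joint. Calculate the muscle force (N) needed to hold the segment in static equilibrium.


F_muscle = W * d_load / d_muscle
F_muscle = 42 * 0.37 / 0.076
Numerator = 15.5400
F_muscle = 204.4737


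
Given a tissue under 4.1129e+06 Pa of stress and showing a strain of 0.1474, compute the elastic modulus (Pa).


E = stress / strain
E = 4.1129e+06 / 0.1474
E = 2.7903e+07


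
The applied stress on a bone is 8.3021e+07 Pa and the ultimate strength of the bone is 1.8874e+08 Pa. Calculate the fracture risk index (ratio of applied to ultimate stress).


FRI = applied / ultimate
FRI = 8.3021e+07 / 1.8874e+08
FRI = 0.4399


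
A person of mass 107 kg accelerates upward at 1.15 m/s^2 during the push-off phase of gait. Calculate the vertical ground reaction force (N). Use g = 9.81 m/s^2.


GRF = m * (g + a)
GRF = 107 * (9.81 + 1.15)
GRF = 107 * 10.9600
GRF = 1172.7200


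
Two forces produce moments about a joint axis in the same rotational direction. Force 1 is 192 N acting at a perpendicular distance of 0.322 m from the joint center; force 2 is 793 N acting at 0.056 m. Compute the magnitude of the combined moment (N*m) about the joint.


M = F1 * d1 + F2 * d2
M = 192 * 0.322 + 793 * 0.056
M = 61.8240 + 44.4080
M = 106.2320


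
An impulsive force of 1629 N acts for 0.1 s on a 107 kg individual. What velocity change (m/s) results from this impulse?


J = F * dt = 1629 * 0.1 = 162.9000 N*s
delta_v = J / m
delta_v = 162.9000 / 107
delta_v = 1.5224


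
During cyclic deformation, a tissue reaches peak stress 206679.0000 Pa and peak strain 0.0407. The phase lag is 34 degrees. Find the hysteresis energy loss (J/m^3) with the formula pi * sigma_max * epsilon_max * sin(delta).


E_loss = pi * sigma_max * epsilon_max * sin(delta)
delta = 34 deg = 0.5934 rad
sin(delta) = 0.5592
E_loss = pi * 206679.0000 * 0.0407 * 0.5592
E_loss = 14777.5448


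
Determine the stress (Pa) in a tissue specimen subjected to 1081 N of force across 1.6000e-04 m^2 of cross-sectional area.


stress = F / A
stress = 1081 / 1.6000e-04
stress = 6.7562e+06


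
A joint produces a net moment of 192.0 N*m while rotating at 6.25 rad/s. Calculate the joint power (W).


P = M * omega
P = 192.0 * 6.25
P = 1200.0000


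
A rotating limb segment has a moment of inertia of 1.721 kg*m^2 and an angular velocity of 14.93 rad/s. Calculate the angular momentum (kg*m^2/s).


L = I * omega
L = 1.721 * 14.93
L = 25.6945


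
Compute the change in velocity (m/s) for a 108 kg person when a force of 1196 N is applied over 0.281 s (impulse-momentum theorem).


J = F * dt = 1196 * 0.281 = 336.0760 N*s
delta_v = J / m
delta_v = 336.0760 / 108
delta_v = 3.1118


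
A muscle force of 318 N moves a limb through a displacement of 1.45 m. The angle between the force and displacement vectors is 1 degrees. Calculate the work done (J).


W = F * d * cos(theta)
theta = 1 deg = 0.0175 rad
cos(theta) = 0.9998
W = 318 * 1.45 * 0.9998
W = 461.0298


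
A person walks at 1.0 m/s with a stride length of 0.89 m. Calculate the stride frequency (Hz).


f = v / stride_length
f = 1.0 / 0.89
f = 1.1236


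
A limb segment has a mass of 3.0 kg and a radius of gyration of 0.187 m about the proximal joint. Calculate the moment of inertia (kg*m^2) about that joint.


I = m * k^2
I = 3.0 * 0.187^2
k^2 = 0.0350
I = 0.1049


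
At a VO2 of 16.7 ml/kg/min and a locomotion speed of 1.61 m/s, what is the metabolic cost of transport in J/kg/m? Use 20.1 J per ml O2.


Power per kg = VO2 * 20.1 / 60
Power per kg = 16.7 * 20.1 / 60 = 5.5945 W/kg
Cost = power_per_kg / speed
Cost = 5.5945 / 1.61
Cost = 3.4748


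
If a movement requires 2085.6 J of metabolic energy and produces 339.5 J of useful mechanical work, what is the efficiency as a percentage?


eta = (W_mech / E_meta) * 100
eta = (339.5 / 2085.6) * 100
ratio = 0.1628
eta = 16.2783


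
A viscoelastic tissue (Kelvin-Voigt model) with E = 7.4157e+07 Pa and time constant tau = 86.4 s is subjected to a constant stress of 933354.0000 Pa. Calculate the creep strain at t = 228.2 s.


epsilon(t) = (sigma/E) * (1 - exp(-t/tau))
sigma/E = 933354.0000 / 7.4157e+07 = 0.0126
exp(-t/tau) = exp(-228.2 / 86.4) = 0.0713
epsilon = 0.0126 * (1 - 0.0713)
epsilon = 0.0117


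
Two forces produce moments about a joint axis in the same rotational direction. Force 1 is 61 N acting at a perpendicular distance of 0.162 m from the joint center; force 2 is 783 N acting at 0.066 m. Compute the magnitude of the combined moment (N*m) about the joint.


M = F1 * d1 + F2 * d2
M = 61 * 0.162 + 783 * 0.066
M = 9.8820 + 51.6780
M = 61.5600


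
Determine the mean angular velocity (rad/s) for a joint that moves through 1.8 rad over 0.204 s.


omega = delta_theta / delta_t
omega = 1.8 / 0.204
omega = 8.8235


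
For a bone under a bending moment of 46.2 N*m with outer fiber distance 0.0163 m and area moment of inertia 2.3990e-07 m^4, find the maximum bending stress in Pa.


sigma = M * c / I
sigma = 46.2 * 0.0163 / 2.3990e-07
M * c = 0.7531
sigma = 3.1391e+06


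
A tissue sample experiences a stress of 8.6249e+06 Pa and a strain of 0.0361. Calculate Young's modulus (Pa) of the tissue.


E = stress / strain
E = 8.6249e+06 / 0.0361
E = 2.3892e+08


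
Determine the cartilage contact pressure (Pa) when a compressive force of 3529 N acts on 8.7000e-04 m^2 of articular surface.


P = F / A
P = 3529 / 8.7000e-04
P = 4.0563e+06


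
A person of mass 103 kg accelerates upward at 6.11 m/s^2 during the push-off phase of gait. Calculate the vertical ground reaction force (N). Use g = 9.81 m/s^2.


GRF = m * (g + a)
GRF = 103 * (9.81 + 6.11)
GRF = 103 * 15.9200
GRF = 1639.7600


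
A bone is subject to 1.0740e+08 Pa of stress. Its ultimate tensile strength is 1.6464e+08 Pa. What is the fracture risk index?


FRI = applied / ultimate
FRI = 1.0740e+08 / 1.6464e+08
FRI = 0.6523


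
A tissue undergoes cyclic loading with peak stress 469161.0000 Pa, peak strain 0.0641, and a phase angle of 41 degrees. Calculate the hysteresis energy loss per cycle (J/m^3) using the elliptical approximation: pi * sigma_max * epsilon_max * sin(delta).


E_loss = pi * sigma_max * epsilon_max * sin(delta)
delta = 41 deg = 0.7156 rad
sin(delta) = 0.6561
E_loss = pi * 469161.0000 * 0.0641 * 0.6561
E_loss = 61983.0185


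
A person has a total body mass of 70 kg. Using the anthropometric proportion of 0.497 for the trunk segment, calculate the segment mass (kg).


m_segment = body_mass * fraction
m_segment = 70 * 0.497
m_segment = 34.7900


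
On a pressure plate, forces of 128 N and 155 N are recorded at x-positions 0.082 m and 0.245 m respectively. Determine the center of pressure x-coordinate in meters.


COP_x = (F1*x1 + F2*x2) / (F1 + F2)
COP_x = (128*0.082 + 155*0.245) / (128 + 155)
Numerator = 48.4710
Denominator = 283
COP_x = 0.1713


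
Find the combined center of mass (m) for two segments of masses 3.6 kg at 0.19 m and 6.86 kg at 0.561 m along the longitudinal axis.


COM = (m1*x1 + m2*x2) / (m1 + m2)
COM = (3.6*0.19 + 6.86*0.561) / (3.6 + 6.86)
Numerator = 4.5325
Denominator = 10.4600
COM = 0.4333


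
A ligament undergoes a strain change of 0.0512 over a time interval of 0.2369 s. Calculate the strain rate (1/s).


strain_rate = delta_strain / delta_t
strain_rate = 0.0512 / 0.2369
strain_rate = 0.2161


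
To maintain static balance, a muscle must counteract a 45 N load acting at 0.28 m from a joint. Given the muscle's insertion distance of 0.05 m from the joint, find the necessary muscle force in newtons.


F_muscle = W * d_load / d_muscle
F_muscle = 45 * 0.28 / 0.05
Numerator = 12.6000
F_muscle = 252.0000


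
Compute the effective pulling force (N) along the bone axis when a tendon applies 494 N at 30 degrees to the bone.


F_eff = F_tendon * cos(theta)
theta = 30 deg = 0.5236 rad
cos(theta) = 0.8660
F_eff = 494 * 0.8660
F_eff = 427.8165


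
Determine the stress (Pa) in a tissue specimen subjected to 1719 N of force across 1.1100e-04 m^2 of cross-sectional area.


stress = F / A
stress = 1719 / 1.1100e-04
stress = 1.5486e+07


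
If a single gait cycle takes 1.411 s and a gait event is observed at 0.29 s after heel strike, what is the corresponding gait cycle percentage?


pct = (event_time / cycle_time) * 100
pct = (0.29 / 1.411) * 100
ratio = 0.2055
pct = 20.5528


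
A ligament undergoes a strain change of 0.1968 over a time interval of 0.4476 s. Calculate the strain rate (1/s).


strain_rate = delta_strain / delta_t
strain_rate = 0.1968 / 0.4476
strain_rate = 0.4397


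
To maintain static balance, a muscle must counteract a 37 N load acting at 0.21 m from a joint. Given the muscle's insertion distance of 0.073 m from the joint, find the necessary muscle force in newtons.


F_muscle = W * d_load / d_muscle
F_muscle = 37 * 0.21 / 0.073
Numerator = 7.7700
F_muscle = 106.4384


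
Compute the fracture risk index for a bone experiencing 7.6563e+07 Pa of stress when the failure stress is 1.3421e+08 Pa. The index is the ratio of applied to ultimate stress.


FRI = applied / ultimate
FRI = 7.6563e+07 / 1.3421e+08
FRI = 0.5705


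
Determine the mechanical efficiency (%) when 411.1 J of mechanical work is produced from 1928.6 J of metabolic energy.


eta = (W_mech / E_meta) * 100
eta = (411.1 / 1928.6) * 100
ratio = 0.2132
eta = 21.3160


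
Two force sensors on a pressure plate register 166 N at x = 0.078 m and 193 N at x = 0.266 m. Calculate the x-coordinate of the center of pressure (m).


COP_x = (F1*x1 + F2*x2) / (F1 + F2)
COP_x = (166*0.078 + 193*0.266) / (166 + 193)
Numerator = 64.2860
Denominator = 359
COP_x = 0.1791


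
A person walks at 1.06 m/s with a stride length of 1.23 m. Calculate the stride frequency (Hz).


f = v / stride_length
f = 1.06 / 1.23
f = 0.8618


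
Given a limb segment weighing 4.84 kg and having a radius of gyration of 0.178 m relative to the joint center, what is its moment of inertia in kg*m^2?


I = m * k^2
I = 4.84 * 0.178^2
k^2 = 0.0317
I = 0.1534


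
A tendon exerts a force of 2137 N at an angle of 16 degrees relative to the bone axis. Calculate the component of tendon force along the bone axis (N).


F_eff = F_tendon * cos(theta)
theta = 16 deg = 0.2793 rad
cos(theta) = 0.9613
F_eff = 2137 * 0.9613
F_eff = 2054.2162


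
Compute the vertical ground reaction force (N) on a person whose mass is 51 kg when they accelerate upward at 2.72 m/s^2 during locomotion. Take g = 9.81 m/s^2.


GRF = m * (g + a)
GRF = 51 * (9.81 + 2.72)
GRF = 51 * 12.5300
GRF = 639.0300


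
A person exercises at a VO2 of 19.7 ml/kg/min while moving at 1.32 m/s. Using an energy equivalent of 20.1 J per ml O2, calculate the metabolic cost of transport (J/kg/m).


Power per kg = VO2 * 20.1 / 60
Power per kg = 19.7 * 20.1 / 60 = 6.5995 W/kg
Cost = power_per_kg / speed
Cost = 6.5995 / 1.32
Cost = 4.9996


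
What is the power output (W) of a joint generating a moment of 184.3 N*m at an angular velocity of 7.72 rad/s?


P = M * omega
P = 184.3 * 7.72
P = 1422.7960


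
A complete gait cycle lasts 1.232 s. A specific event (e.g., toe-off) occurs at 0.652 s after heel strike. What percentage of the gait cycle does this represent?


pct = (event_time / cycle_time) * 100
pct = (0.652 / 1.232) * 100
ratio = 0.5292
pct = 52.9221


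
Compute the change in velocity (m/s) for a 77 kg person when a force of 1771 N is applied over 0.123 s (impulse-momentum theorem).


J = F * dt = 1771 * 0.123 = 217.8330 N*s
delta_v = J / m
delta_v = 217.8330 / 77
delta_v = 2.8290


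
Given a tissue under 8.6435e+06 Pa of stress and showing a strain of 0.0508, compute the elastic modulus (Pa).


E = stress / strain
E = 8.6435e+06 / 0.0508
E = 1.7015e+08


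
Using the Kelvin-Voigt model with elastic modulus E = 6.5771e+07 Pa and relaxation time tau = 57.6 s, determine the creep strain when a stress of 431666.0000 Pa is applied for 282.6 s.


epsilon(t) = (sigma/E) * (1 - exp(-t/tau))
sigma/E = 431666.0000 / 6.5771e+07 = 0.0066
exp(-t/tau) = exp(-282.6 / 57.6) = 0.0074
epsilon = 0.0066 * (1 - 0.0074)
epsilon = 0.0065


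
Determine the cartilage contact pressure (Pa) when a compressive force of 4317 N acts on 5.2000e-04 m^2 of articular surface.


P = F / A
P = 4317 / 5.2000e-04
P = 8.3019e+06


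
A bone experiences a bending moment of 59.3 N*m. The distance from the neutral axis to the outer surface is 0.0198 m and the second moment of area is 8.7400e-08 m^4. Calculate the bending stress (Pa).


sigma = M * c / I
sigma = 59.3 * 0.0198 / 8.7400e-08
M * c = 1.1741
sigma = 1.3434e+07


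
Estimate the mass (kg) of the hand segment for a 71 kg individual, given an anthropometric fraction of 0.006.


m_segment = body_mass * fraction
m_segment = 71 * 0.006
m_segment = 0.4260


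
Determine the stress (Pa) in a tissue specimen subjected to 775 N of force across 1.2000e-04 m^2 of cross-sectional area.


stress = F / A
stress = 775 / 1.2000e-04
stress = 6.4583e+06


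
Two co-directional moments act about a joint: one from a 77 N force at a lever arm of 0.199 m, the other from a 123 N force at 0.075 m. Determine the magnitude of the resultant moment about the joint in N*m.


M = F1 * d1 + F2 * d2
M = 77 * 0.199 + 123 * 0.075
M = 15.3230 + 9.2250
M = 24.5480


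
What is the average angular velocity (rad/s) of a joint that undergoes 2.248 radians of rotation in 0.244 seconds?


omega = delta_theta / delta_t
omega = 2.248 / 0.244
omega = 9.2131


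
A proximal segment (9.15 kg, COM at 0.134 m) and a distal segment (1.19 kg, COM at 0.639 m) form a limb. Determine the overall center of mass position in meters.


COM = (m1*x1 + m2*x2) / (m1 + m2)
COM = (9.15*0.134 + 1.19*0.639) / (9.15 + 1.19)
Numerator = 1.9865
Denominator = 10.3400
COM = 0.1921


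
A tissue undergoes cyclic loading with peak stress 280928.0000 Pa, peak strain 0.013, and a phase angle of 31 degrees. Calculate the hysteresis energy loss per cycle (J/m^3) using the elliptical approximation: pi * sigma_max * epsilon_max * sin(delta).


E_loss = pi * sigma_max * epsilon_max * sin(delta)
delta = 31 deg = 0.5411 rad
sin(delta) = 0.5150
E_loss = pi * 280928.0000 * 0.013 * 0.5150
E_loss = 5909.1850


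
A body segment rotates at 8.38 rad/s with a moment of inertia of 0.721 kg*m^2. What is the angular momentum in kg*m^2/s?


L = I * omega
L = 0.721 * 8.38
L = 6.0420


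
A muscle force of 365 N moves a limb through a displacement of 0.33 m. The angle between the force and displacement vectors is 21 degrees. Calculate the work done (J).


W = F * d * cos(theta)
theta = 21 deg = 0.3665 rad
cos(theta) = 0.9336
W = 365 * 0.33 * 0.9336
W = 112.4498


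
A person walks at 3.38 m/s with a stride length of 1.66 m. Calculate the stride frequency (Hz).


f = v / stride_length
f = 3.38 / 1.66
f = 2.0361


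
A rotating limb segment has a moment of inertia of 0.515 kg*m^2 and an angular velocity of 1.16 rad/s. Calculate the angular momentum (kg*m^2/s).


L = I * omega
L = 0.515 * 1.16
L = 0.5974


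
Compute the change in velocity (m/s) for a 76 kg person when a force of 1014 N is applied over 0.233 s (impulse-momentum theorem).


J = F * dt = 1014 * 0.233 = 236.2620 N*s
delta_v = J / m
delta_v = 236.2620 / 76
delta_v = 3.1087


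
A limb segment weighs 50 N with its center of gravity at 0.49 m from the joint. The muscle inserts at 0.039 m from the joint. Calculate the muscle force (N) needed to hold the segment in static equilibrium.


F_muscle = W * d_load / d_muscle
F_muscle = 50 * 0.49 / 0.039
Numerator = 24.5000
F_muscle = 628.2051


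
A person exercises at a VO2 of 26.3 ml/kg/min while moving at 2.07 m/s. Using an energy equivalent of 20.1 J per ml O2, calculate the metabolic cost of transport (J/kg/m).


Power per kg = VO2 * 20.1 / 60
Power per kg = 26.3 * 20.1 / 60 = 8.8105 W/kg
Cost = power_per_kg / speed
Cost = 8.8105 / 2.07
Cost = 4.2563


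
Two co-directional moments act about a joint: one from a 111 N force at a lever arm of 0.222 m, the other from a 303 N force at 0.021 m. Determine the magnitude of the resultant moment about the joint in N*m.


M = F1 * d1 + F2 * d2
M = 111 * 0.222 + 303 * 0.021
M = 24.6420 + 6.3630
M = 31.0050


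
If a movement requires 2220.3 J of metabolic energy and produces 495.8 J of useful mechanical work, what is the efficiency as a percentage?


eta = (W_mech / E_meta) * 100
eta = (495.8 / 2220.3) * 100
ratio = 0.2233
eta = 22.3303


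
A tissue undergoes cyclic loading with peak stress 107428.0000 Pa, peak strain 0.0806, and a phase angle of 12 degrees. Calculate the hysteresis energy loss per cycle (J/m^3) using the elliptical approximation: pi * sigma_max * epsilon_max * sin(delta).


E_loss = pi * sigma_max * epsilon_max * sin(delta)
delta = 12 deg = 0.2094 rad
sin(delta) = 0.2079
E_loss = pi * 107428.0000 * 0.0806 * 0.2079
E_loss = 5655.6342


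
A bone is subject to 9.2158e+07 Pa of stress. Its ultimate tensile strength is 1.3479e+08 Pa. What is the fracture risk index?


FRI = applied / ultimate
FRI = 9.2158e+07 / 1.3479e+08
FRI = 0.6837


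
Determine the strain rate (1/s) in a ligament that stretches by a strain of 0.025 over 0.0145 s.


strain_rate = delta_strain / delta_t
strain_rate = 0.025 / 0.0145
strain_rate = 1.7241


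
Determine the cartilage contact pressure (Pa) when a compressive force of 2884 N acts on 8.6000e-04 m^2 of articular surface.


P = F / A
P = 2884 / 8.6000e-04
P = 3.3535e+06


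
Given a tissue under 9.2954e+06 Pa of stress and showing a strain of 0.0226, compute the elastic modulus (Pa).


E = stress / strain
E = 9.2954e+06 / 0.0226
E = 4.1130e+08


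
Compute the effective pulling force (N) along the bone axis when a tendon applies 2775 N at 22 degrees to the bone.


F_eff = F_tendon * cos(theta)
theta = 22 deg = 0.3840 rad
cos(theta) = 0.9272
F_eff = 2775 * 0.9272
F_eff = 2572.9352


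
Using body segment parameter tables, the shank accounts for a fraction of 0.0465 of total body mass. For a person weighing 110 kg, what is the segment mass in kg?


m_segment = body_mass * fraction
m_segment = 110 * 0.0465
m_segment = 5.1150


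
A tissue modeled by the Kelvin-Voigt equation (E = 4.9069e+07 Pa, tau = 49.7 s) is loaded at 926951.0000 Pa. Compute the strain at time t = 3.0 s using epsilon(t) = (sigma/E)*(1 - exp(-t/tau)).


epsilon(t) = (sigma/E) * (1 - exp(-t/tau))
sigma/E = 926951.0000 / 4.9069e+07 = 0.0189
exp(-t/tau) = exp(-3.0 / 49.7) = 0.9414
epsilon = 0.0189 * (1 - 0.9414)
epsilon = 0.0011


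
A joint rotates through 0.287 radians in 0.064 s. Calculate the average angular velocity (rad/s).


omega = delta_theta / delta_t
omega = 0.287 / 0.064
omega = 4.4844


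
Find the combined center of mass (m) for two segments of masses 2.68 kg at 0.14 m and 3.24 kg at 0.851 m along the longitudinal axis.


COM = (m1*x1 + m2*x2) / (m1 + m2)
COM = (2.68*0.14 + 3.24*0.851) / (2.68 + 3.24)
Numerator = 3.1324
Denominator = 5.9200
COM = 0.5291


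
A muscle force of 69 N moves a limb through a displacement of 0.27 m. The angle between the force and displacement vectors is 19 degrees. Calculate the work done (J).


W = F * d * cos(theta)
theta = 19 deg = 0.3316 rad
cos(theta) = 0.9455
W = 69 * 0.27 * 0.9455
W = 17.6150


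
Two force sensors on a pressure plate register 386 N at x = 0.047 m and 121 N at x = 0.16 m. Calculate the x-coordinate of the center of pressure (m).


COP_x = (F1*x1 + F2*x2) / (F1 + F2)
COP_x = (386*0.047 + 121*0.16) / (386 + 121)
Numerator = 37.5020
Denominator = 507
COP_x = 0.0740


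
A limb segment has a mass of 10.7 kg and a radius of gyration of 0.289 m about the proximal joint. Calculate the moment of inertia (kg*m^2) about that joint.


I = m * k^2
I = 10.7 * 0.289^2
k^2 = 0.0835
I = 0.8937


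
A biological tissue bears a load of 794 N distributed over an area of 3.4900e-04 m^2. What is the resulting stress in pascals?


stress = F / A
stress = 794 / 3.4900e-04
stress = 2.2751e+06


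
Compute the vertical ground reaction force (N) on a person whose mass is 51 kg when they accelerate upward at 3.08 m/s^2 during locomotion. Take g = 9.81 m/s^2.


GRF = m * (g + a)
GRF = 51 * (9.81 + 3.08)
GRF = 51 * 12.8900
GRF = 657.3900


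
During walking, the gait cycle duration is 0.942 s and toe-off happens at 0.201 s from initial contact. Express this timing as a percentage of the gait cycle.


pct = (event_time / cycle_time) * 100
pct = (0.201 / 0.942) * 100
ratio = 0.2134
pct = 21.3376


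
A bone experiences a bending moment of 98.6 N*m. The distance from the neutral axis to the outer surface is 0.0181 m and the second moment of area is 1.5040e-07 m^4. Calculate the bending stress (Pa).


sigma = M * c / I
sigma = 98.6 * 0.0181 / 1.5040e-07
M * c = 1.7847
sigma = 1.1866e+07


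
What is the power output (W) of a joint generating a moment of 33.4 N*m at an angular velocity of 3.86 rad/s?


P = M * omega
P = 33.4 * 3.86
P = 128.9240


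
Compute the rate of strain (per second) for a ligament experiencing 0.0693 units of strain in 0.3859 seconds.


strain_rate = delta_strain / delta_t
strain_rate = 0.0693 / 0.3859
strain_rate = 0.1796


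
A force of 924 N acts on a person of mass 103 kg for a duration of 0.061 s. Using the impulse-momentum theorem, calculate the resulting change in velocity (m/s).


J = F * dt = 924 * 0.061 = 56.3640 N*s
delta_v = J / m
delta_v = 56.3640 / 103
delta_v = 0.5472


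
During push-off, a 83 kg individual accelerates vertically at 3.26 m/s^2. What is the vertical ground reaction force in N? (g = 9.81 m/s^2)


GRF = m * (g + a)
GRF = 83 * (9.81 + 3.26)
GRF = 83 * 13.0700
GRF = 1084.8100


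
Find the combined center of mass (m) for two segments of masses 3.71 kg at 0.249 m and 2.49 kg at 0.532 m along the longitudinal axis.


COM = (m1*x1 + m2*x2) / (m1 + m2)
COM = (3.71*0.249 + 2.49*0.532) / (3.71 + 2.49)
Numerator = 2.2485
Denominator = 6.2000
COM = 0.3627


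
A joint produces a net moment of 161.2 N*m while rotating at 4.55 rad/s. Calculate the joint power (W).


P = M * omega
P = 161.2 * 4.55
P = 733.4600


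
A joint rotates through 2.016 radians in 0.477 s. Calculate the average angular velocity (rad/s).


omega = delta_theta / delta_t
omega = 2.016 / 0.477
omega = 4.2264


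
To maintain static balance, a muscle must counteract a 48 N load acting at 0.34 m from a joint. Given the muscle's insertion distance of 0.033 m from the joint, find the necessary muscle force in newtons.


F_muscle = W * d_load / d_muscle
F_muscle = 48 * 0.34 / 0.033
Numerator = 16.3200
F_muscle = 494.5455


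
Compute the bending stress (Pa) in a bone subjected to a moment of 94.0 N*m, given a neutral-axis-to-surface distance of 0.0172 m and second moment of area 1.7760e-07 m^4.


sigma = M * c / I
sigma = 94.0 * 0.0172 / 1.7760e-07
M * c = 1.6168
sigma = 9.1036e+06


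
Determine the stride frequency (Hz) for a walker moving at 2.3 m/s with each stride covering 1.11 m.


f = v / stride_length
f = 2.3 / 1.11
f = 2.0721


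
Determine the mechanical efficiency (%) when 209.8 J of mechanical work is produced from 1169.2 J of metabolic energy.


eta = (W_mech / E_meta) * 100
eta = (209.8 / 1169.2) * 100
ratio = 0.1794
eta = 17.9439


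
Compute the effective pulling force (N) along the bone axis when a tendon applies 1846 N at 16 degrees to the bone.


F_eff = F_tendon * cos(theta)
theta = 16 deg = 0.2793 rad
cos(theta) = 0.9613
F_eff = 1846 * 0.9613
F_eff = 1774.4891


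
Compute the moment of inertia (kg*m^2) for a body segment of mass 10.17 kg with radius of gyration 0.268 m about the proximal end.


I = m * k^2
I = 10.17 * 0.268^2
k^2 = 0.0718
I = 0.7305


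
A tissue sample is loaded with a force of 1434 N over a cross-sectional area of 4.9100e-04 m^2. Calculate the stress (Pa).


stress = F / A
stress = 1434 / 4.9100e-04
stress = 2.9206e+06


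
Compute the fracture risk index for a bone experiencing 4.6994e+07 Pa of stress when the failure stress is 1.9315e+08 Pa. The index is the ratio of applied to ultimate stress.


FRI = applied / ultimate
FRI = 4.6994e+07 / 1.9315e+08
FRI = 0.2433


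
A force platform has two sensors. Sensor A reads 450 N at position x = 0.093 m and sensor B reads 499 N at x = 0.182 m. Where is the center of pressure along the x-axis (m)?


COP_x = (F1*x1 + F2*x2) / (F1 + F2)
COP_x = (450*0.093 + 499*0.182) / (450 + 499)
Numerator = 132.6680
Denominator = 949
COP_x = 0.1398


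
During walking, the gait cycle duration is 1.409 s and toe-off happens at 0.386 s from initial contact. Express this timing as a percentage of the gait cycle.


pct = (event_time / cycle_time) * 100
pct = (0.386 / 1.409) * 100
ratio = 0.2740
pct = 27.3953


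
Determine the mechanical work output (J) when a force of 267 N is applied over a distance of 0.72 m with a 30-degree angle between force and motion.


W = F * d * cos(theta)
theta = 30 deg = 0.5236 rad
cos(theta) = 0.8660
W = 267 * 0.72 * 0.8660
W = 166.4847


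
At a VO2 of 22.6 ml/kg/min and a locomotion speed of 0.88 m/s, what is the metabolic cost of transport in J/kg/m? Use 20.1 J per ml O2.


Power per kg = VO2 * 20.1 / 60
Power per kg = 22.6 * 20.1 / 60 = 7.5710 W/kg
Cost = power_per_kg / speed
Cost = 7.5710 / 0.88
Cost = 8.6034


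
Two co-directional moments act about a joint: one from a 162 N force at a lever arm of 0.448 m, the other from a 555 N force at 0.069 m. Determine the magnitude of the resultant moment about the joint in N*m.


M = F1 * d1 + F2 * d2
M = 162 * 0.448 + 555 * 0.069
M = 72.5760 + 38.2950
M = 110.8710


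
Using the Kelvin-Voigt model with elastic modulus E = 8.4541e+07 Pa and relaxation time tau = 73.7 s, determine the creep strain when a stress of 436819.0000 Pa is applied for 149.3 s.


epsilon(t) = (sigma/E) * (1 - exp(-t/tau))
sigma/E = 436819.0000 / 8.4541e+07 = 0.0052
exp(-t/tau) = exp(-149.3 / 73.7) = 0.1319
epsilon = 0.0052 * (1 - 0.1319)
epsilon = 0.0045


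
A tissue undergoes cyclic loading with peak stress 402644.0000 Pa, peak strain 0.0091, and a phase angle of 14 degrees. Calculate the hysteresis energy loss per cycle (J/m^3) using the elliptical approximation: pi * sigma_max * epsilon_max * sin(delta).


E_loss = pi * sigma_max * epsilon_max * sin(delta)
delta = 14 deg = 0.2443 rad
sin(delta) = 0.2419
E_loss = pi * 402644.0000 * 0.0091 * 0.2419
E_loss = 2784.7594


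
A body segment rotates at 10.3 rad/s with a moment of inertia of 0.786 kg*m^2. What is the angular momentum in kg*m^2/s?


L = I * omega
L = 0.786 * 10.3
L = 8.0958


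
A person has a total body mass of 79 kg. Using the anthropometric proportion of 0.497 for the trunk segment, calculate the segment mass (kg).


m_segment = body_mass * fraction
m_segment = 79 * 0.497
m_segment = 39.2630


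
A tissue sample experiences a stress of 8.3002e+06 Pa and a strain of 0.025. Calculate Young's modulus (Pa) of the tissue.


E = stress / strain
E = 8.3002e+06 / 0.025
E = 3.3201e+08


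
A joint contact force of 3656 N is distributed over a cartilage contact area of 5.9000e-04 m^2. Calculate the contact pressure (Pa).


P = F / A
P = 3656 / 5.9000e-04
P = 6.1966e+06


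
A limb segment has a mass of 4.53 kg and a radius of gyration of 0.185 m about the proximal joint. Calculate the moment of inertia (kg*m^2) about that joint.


I = m * k^2
I = 4.53 * 0.185^2
k^2 = 0.0342
I = 0.1550


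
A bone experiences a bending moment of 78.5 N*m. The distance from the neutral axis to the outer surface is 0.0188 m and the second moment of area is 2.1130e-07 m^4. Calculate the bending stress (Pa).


sigma = M * c / I
sigma = 78.5 * 0.0188 / 2.1130e-07
M * c = 1.4758
sigma = 6.9844e+06


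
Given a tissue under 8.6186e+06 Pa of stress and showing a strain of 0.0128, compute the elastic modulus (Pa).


E = stress / strain
E = 8.6186e+06 / 0.0128
E = 6.7333e+08


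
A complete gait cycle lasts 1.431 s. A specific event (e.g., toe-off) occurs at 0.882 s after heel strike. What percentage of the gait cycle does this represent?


pct = (event_time / cycle_time) * 100
pct = (0.882 / 1.431) * 100
ratio = 0.6164
pct = 61.6352


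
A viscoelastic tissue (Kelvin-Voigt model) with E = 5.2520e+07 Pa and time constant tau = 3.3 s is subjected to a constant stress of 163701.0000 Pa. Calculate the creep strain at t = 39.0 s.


epsilon(t) = (sigma/E) * (1 - exp(-t/tau))
sigma/E = 163701.0000 / 5.2520e+07 = 0.0031
exp(-t/tau) = exp(-39.0 / 3.3) = 7.3693e-06
epsilon = 0.0031 * (1 - 7.3693e-06)
epsilon = 0.0031


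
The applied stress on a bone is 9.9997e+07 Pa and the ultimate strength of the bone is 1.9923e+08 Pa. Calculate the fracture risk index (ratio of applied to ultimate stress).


FRI = applied / ultimate
FRI = 9.9997e+07 / 1.9923e+08
FRI = 0.5019


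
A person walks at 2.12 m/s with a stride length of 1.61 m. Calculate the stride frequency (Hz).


f = v / stride_length
f = 2.12 / 1.61
f = 1.3168


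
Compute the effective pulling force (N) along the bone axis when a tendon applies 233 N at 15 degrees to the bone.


F_eff = F_tendon * cos(theta)
theta = 15 deg = 0.2618 rad
cos(theta) = 0.9659
F_eff = 233 * 0.9659
F_eff = 225.0607


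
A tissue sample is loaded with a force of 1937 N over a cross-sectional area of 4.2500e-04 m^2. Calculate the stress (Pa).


stress = F / A
stress = 1937 / 4.2500e-04
stress = 4.5576e+06


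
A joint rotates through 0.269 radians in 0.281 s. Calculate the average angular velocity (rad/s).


omega = delta_theta / delta_t
omega = 0.269 / 0.281
omega = 0.9573


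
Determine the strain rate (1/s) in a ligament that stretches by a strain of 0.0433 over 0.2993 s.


strain_rate = delta_strain / delta_t
strain_rate = 0.0433 / 0.2993
strain_rate = 0.1447


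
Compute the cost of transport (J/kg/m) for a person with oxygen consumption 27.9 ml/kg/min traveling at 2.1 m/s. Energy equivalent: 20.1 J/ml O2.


Power per kg = VO2 * 20.1 / 60
Power per kg = 27.9 * 20.1 / 60 = 9.3465 W/kg
Cost = power_per_kg / speed
Cost = 9.3465 / 2.1
Cost = 4.4507


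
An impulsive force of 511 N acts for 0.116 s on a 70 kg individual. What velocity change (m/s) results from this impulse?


J = F * dt = 511 * 0.116 = 59.2760 N*s
delta_v = J / m
delta_v = 59.2760 / 70
delta_v = 0.8468


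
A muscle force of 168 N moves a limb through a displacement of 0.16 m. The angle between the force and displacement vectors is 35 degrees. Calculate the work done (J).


W = F * d * cos(theta)
theta = 35 deg = 0.6109 rad
cos(theta) = 0.8192
W = 168 * 0.16 * 0.8192
W = 22.0188


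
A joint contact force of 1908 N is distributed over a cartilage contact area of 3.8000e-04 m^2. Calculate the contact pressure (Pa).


P = F / A
P = 1908 / 3.8000e-04
P = 5.0211e+06


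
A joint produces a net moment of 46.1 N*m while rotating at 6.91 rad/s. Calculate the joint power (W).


P = M * omega
P = 46.1 * 6.91
P = 318.5510


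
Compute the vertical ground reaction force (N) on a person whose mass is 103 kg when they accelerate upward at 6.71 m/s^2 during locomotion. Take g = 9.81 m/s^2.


GRF = m * (g + a)
GRF = 103 * (9.81 + 6.71)
GRF = 103 * 16.5200
GRF = 1701.5600


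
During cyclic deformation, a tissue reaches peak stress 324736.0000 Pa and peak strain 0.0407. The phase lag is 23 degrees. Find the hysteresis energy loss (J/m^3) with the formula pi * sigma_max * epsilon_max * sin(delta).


E_loss = pi * sigma_max * epsilon_max * sin(delta)
delta = 23 deg = 0.4014 rad
sin(delta) = 0.3907
E_loss = pi * 324736.0000 * 0.0407 * 0.3907
E_loss = 16223.8055


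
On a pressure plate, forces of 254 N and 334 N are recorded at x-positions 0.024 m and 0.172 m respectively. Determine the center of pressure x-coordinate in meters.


COP_x = (F1*x1 + F2*x2) / (F1 + F2)
COP_x = (254*0.024 + 334*0.172) / (254 + 334)
Numerator = 63.5440
Denominator = 588
COP_x = 0.1081


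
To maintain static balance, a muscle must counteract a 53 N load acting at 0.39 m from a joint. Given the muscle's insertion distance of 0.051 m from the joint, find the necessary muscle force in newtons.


F_muscle = W * d_load / d_muscle
F_muscle = 53 * 0.39 / 0.051
Numerator = 20.6700
F_muscle = 405.2941


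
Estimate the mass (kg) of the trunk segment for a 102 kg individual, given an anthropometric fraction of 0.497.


m_segment = body_mass * fraction
m_segment = 102 * 0.497
m_segment = 50.6940


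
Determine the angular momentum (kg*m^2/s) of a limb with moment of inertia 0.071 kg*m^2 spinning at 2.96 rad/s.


L = I * omega
L = 0.071 * 2.96
L = 0.2102


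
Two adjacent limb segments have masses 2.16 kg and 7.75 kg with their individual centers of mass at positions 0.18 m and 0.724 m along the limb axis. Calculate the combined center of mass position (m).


COM = (m1*x1 + m2*x2) / (m1 + m2)
COM = (2.16*0.18 + 7.75*0.724) / (2.16 + 7.75)
Numerator = 5.9998
Denominator = 9.9100
COM = 0.6054


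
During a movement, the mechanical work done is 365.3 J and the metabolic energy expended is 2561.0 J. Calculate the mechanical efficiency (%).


eta = (W_mech / E_meta) * 100
eta = (365.3 / 2561.0) * 100
ratio = 0.1426
eta = 14.2640


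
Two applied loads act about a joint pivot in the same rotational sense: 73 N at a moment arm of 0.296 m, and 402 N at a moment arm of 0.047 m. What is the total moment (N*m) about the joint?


M = F1 * d1 + F2 * d2
M = 73 * 0.296 + 402 * 0.047
M = 21.6080 + 18.8940
M = 40.5020


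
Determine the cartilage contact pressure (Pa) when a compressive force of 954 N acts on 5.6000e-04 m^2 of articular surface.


P = F / A
P = 954 / 5.6000e-04
P = 1.7036e+06


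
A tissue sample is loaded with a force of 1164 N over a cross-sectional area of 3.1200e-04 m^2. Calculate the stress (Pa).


stress = F / A
stress = 1164 / 3.1200e-04
stress = 3.7308e+06


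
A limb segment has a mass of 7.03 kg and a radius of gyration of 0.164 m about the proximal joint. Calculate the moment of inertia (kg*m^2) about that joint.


I = m * k^2
I = 7.03 * 0.164^2
k^2 = 0.0269
I = 0.1891


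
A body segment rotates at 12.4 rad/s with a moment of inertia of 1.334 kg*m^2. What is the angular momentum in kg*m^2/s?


L = I * omega
L = 1.334 * 12.4
L = 16.5416


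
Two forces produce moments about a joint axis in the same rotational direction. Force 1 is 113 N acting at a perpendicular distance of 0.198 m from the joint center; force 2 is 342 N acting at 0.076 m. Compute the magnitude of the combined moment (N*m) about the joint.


M = F1 * d1 + F2 * d2
M = 113 * 0.198 + 342 * 0.076
M = 22.3740 + 25.9920
M = 48.3660


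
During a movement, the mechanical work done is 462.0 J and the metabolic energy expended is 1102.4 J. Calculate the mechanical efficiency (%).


eta = (W_mech / E_meta) * 100
eta = (462.0 / 1102.4) * 100
ratio = 0.4191
eta = 41.9086


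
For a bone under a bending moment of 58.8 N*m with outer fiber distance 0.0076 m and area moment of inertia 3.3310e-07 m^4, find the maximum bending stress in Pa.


sigma = M * c / I
sigma = 58.8 * 0.0076 / 3.3310e-07
M * c = 0.4469
sigma = 1.3416e+06


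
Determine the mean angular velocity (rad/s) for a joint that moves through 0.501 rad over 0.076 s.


omega = delta_theta / delta_t
omega = 0.501 / 0.076
omega = 6.5921


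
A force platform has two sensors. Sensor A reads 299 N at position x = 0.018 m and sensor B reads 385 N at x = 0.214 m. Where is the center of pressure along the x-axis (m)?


COP_x = (F1*x1 + F2*x2) / (F1 + F2)
COP_x = (299*0.018 + 385*0.214) / (299 + 385)
Numerator = 87.7720
Denominator = 684
COP_x = 0.1283


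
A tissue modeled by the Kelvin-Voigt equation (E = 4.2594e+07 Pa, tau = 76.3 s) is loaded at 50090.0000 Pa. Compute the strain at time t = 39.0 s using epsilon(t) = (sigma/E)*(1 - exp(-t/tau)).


epsilon(t) = (sigma/E) * (1 - exp(-t/tau))
sigma/E = 50090.0000 / 4.2594e+07 = 0.0012
exp(-t/tau) = exp(-39.0 / 76.3) = 0.5998
epsilon = 0.0012 * (1 - 0.5998)
epsilon = 4.7062e-04


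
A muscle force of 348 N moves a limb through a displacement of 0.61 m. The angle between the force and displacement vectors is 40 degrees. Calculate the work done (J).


W = F * d * cos(theta)
theta = 40 deg = 0.6981 rad
cos(theta) = 0.7660
W = 348 * 0.61 * 0.7660
W = 162.6159


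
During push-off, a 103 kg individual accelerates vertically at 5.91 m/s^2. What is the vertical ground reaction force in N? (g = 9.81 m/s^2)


GRF = m * (g + a)
GRF = 103 * (9.81 + 5.91)
GRF = 103 * 15.7200
GRF = 1619.1600


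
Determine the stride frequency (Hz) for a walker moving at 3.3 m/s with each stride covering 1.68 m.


f = v / stride_length
f = 3.3 / 1.68
f = 1.9643


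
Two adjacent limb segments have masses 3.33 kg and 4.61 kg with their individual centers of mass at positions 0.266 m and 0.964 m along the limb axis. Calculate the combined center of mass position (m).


COM = (m1*x1 + m2*x2) / (m1 + m2)
COM = (3.33*0.266 + 4.61*0.964) / (3.33 + 4.61)
Numerator = 5.3298
Denominator = 7.9400
COM = 0.6713


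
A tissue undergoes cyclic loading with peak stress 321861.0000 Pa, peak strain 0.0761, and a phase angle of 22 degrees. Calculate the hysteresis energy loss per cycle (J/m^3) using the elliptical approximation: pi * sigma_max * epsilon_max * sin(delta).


E_loss = pi * sigma_max * epsilon_max * sin(delta)
delta = 22 deg = 0.3840 rad
sin(delta) = 0.3746
E_loss = pi * 321861.0000 * 0.0761 * 0.3746
E_loss = 28825.5965


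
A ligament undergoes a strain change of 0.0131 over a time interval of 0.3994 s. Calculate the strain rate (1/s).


strain_rate = delta_strain / delta_t
strain_rate = 0.0131 / 0.3994
strain_rate = 0.0328


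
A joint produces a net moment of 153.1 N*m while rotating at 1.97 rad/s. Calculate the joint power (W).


P = M * omega
P = 153.1 * 1.97
P = 301.6070


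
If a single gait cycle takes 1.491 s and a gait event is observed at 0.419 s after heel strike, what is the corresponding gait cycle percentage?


pct = (event_time / cycle_time) * 100
pct = (0.419 / 1.491) * 100
ratio = 0.2810
pct = 28.1019


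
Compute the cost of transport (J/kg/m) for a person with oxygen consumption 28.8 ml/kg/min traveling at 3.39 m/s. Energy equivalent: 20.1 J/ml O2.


Power per kg = VO2 * 20.1 / 60
Power per kg = 28.8 * 20.1 / 60 = 9.6480 W/kg
Cost = power_per_kg / speed
Cost = 9.6480 / 3.39
Cost = 2.8460


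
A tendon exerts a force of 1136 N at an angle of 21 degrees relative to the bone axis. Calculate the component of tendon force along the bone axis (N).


F_eff = F_tendon * cos(theta)
theta = 21 deg = 0.3665 rad
cos(theta) = 0.9336
F_eff = 1136 * 0.9336
F_eff = 1060.5474


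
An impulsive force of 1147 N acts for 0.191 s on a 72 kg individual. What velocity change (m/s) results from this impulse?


J = F * dt = 1147 * 0.191 = 219.0770 N*s
delta_v = J / m
delta_v = 219.0770 / 72
delta_v = 3.0427


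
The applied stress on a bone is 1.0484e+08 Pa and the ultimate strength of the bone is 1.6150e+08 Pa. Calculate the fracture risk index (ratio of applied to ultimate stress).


FRI = applied / ultimate
FRI = 1.0484e+08 / 1.6150e+08
FRI = 0.6492
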